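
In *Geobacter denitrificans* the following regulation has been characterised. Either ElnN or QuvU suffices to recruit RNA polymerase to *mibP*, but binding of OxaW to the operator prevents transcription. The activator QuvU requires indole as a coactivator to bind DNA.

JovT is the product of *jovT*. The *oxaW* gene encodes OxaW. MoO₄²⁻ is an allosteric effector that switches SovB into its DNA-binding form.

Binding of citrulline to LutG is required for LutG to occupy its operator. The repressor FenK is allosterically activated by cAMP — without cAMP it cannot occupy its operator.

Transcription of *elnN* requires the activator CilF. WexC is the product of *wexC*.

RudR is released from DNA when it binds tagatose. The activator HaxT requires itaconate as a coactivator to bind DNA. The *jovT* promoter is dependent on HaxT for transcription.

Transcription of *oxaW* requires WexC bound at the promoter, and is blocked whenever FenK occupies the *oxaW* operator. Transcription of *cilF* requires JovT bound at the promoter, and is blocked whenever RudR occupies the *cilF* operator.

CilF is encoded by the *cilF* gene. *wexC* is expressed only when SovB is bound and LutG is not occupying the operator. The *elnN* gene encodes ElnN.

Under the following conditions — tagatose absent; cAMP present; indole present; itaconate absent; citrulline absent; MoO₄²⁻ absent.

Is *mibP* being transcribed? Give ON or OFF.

Tagatose is absent, so RudR is active.
Itaconate is absent, so HaxT is inactive.
Required activator HaxT is absent, so *jovT* is not transcribed.
So JovT is not produced.
With repressor RudR bound, *cilF* is not transcribed.
So CilF is not produced.
Required activator CilF is absent, so *elnN* is not transcribed.
So ElnN is not produced.
Citrulline is absent, so LutG is inactive.
MoO₄²⁻ is absent, so SovB is inactive.
Required activator SovB is absent, so *wexC* is not transcribed.
So WexC is not produced.
cAMP is present, so FenK is active.
With repressor FenK bound, *oxaW* is not transcribed.
So OxaW is not produced.
Indole is present, so QuvU is active.
Activator QuvU is present, so *mibP* is transcribed.

ON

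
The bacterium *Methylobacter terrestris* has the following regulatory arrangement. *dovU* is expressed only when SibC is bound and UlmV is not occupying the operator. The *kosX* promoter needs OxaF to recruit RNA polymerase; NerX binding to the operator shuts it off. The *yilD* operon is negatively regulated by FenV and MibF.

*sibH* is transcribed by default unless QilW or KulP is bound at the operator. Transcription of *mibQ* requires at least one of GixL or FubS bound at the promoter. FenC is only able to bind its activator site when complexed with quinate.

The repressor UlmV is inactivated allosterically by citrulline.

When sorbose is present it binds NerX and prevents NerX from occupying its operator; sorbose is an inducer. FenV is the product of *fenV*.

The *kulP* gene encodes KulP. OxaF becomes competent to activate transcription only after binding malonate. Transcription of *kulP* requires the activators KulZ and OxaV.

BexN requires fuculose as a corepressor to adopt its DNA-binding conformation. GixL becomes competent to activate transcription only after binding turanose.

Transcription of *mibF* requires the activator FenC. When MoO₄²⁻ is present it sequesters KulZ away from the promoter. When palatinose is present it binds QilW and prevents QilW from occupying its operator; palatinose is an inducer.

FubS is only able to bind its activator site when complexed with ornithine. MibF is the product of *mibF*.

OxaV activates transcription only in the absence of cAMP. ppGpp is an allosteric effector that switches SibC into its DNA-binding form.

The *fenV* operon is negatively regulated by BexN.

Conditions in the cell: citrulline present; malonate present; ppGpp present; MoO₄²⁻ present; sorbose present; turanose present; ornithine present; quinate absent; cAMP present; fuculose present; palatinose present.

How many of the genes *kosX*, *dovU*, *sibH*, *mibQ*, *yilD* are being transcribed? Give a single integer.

5

Malonate is present, so OxaF is active.
Sorbose is present, so NerX is inactive.
No repressor is bound and OxaF is active, so *kosX* is transcribed.
→ *kosX* is ON.
ppGpp is present, so SibC is active.
Citrulline is present, so UlmV is inactive.
No repressor is bound and SibC is active, so *dovU* is transcribed.
→ *dovU* is ON.
Palatinose is present, so QilW is inactive.
MoO₄²⁻ is present, so KulZ is inactive.
cAMP is present, so OxaV is inactive.
Required activator KulZ is absent, so *kulP* is not transcribed.
So KulP is not produced.
With no repressor bound, *sibH* is transcribed.
→ *sibH* is ON.
Turanose is present, so GixL is active.
Ornithine is present, so FubS is active.
Activator GixL is present, so *mibQ* is transcribed.
→ *mibQ* is ON.
Fuculose is present, so BexN is active.
With repressor BexN bound, *fenV* is not transcribed.
So FenV is not produced.
Quinate is absent, so FenC is inactive.
Required activator FenC is absent, so *mibF* is not transcribed.
So MibF is not produced.
With no repressor bound, *yilD* is transcribed.
→ *yilD* is ON.
5 of the 5 genes are transcribed.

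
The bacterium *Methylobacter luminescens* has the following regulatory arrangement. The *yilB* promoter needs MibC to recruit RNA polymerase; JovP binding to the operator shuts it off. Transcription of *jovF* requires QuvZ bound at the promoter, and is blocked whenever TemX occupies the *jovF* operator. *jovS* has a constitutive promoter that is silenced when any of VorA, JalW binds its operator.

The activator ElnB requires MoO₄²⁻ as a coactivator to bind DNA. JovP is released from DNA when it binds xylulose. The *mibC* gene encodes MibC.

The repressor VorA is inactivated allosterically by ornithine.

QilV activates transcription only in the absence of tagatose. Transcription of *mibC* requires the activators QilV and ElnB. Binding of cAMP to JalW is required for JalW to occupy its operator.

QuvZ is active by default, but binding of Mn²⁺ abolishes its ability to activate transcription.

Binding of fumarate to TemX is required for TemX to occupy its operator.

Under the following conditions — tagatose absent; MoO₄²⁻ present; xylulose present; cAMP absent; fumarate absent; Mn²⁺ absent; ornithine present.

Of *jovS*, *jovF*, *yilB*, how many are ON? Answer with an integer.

3

Ornithine is present, so VorA is inactive.
cAMP is absent, so JalW is inactive.
With no repressor bound, *jovS* is transcribed.
→ *jovS* is ON.
Fumarate is absent, so TemX is inactive.
Mn²⁺ is absent, so QuvZ is active.
No repressor is bound and QuvZ is active, so *jovF* is transcribed.
→ *jovF* is ON.
Tagatose is absent, so QilV is active.
MoO₄²⁻ is present, so ElnB is active.
No repressor is bound and QilV and ElnB are active, so *mibC* is transcribed.
So MibC is produced and active.
Xylulose is present, so JovP is inactive.
No repressor is bound and MibC is active, so *yilB* is transcribed.
→ *yilB* is ON.
3 of the 3 genes are transcribed.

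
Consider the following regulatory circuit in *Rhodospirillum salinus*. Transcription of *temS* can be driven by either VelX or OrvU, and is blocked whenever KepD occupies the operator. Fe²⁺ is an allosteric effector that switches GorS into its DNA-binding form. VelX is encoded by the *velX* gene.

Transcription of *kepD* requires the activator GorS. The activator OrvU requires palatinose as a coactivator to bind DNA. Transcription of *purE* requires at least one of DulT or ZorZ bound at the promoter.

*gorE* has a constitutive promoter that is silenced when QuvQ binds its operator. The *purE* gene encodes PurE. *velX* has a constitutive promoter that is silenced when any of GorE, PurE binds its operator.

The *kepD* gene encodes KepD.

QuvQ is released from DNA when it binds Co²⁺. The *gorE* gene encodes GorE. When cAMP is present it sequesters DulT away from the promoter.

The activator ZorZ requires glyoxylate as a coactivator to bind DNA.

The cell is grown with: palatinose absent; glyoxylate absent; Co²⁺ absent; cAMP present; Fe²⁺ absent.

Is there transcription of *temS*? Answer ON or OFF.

ON

Co²⁺ is absent, so QuvQ is active.
With repressor QuvQ bound, *gorE* is not transcribed.
So GorE is not produced.
cAMP is present, so DulT is inactive.
Glyoxylate is absent, so ZorZ is inactive.
No activator is available at the *purE* promoter, so *purE* is not transcribed.
So PurE is not produced.
With no repressor bound, *velX* is transcribed.
So VelX is produced and active.
Fe²⁺ is absent, so GorS is inactive.
Required activator GorS is absent, so *kepD* is not transcribed.
So KepD is not produced.
Palatinose is absent, so OrvU is inactive.
Activator VelX is present, so *temS* is transcribed.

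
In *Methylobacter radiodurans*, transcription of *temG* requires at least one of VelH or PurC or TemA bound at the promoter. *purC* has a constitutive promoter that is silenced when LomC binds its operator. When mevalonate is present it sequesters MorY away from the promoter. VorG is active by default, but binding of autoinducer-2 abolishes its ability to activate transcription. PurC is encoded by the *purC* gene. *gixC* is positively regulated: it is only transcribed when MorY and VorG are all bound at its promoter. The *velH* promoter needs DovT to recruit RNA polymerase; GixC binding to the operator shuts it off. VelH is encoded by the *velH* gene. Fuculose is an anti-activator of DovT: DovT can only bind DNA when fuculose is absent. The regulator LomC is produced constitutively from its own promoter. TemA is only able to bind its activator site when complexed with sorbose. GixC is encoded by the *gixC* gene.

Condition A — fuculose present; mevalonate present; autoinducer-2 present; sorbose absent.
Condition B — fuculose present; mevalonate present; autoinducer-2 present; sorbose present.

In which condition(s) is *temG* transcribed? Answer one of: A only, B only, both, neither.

B only

Condition A:
Fuculose is present, so DovT is inactive.
Mevalonate is present, so MorY is inactive.
Autoinducer-2 is present, so VorG is inactive.
Required activator MorY is absent, so *gixC* is not transcribed.
So GixC is not produced.
Required activator DovT is absent, so *velH* is not transcribed.
So VelH is not produced.
LomC is produced constitutively and is active.
With repressor LomC bound, *purC* is not transcribed.
So PurC is not produced.
Sorbose is absent, so TemA is inactive.
No activator is available at the *temG* promoter, so *temG* is not transcribed.
→ *temG* is OFF in A.
Condition B:
Fuculose is present, so DovT is inactive.
Mevalonate is present, so MorY is inactive.
Autoinducer-2 is present, so VorG is inactive.
Required activator MorY is absent, so *gixC* is not transcribed.
So GixC is not produced.
Required activator DovT is absent, so *velH* is not transcribed.
So VelH is not produced.
LomC is produced constitutively and is active.
With repressor LomC bound, *purC* is not transcribed.
So PurC is not produced.
Sorbose is present, so TemA is active.
Activator TemA is present, so *temG* is transcribed.
→ *temG* is ON in B.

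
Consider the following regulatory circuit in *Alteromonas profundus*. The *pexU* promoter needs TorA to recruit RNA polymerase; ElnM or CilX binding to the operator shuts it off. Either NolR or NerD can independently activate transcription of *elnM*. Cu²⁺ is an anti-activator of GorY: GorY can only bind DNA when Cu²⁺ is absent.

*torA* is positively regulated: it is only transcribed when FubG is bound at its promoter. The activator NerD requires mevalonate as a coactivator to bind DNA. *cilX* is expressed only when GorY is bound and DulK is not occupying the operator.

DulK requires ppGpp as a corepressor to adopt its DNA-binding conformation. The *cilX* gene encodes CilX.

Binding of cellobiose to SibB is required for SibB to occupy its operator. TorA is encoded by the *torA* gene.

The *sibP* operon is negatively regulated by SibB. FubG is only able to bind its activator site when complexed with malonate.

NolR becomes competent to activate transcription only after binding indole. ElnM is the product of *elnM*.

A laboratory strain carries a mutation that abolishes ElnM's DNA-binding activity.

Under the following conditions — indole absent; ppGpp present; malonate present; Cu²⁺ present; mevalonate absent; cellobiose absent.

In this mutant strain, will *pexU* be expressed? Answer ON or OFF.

ON

Malonate is present, so FubG is active.
No repressor is bound and FubG is active, so *torA* is transcribed.
So TorA is produced and active.
ElnM is non-functional in this strain, so it has no effect.
Cu²⁺ is present, so GorY is inactive.
ppGpp is present, so DulK is active.
With repressor DulK bound, *cilX* is not transcribed.
So CilX is not produced.
No repressor is bound and TorA is active, so *pexU* is transcribed.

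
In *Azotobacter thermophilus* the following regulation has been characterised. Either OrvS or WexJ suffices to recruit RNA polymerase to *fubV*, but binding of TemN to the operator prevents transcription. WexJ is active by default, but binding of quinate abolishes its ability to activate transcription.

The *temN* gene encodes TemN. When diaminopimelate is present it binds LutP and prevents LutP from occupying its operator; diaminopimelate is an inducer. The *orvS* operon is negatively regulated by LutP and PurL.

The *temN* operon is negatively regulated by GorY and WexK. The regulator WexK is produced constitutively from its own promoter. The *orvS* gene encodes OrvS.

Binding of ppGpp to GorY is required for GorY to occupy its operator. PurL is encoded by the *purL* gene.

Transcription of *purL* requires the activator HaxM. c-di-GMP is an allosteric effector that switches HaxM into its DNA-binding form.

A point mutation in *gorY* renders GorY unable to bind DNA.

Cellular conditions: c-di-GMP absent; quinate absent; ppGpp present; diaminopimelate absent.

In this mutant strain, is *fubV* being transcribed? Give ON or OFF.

Diaminopimelate is absent, so LutP is active.
c-di-GMP is absent, so HaxM is inactive.
Required activator HaxM is absent, so *purL* is not transcribed.
So PurL is not produced.
With repressor LutP bound, *orvS* is not transcribed.
So OrvS is not produced.
Quinate is absent, so WexJ is active.
GorY is non-functional in this strain, so it has no effect.
WexK is produced constitutively and is active.
With repressor WexK bound, *temN* is not transcribed.
So TemN is not produced.
Activator WexJ is present, so *fubV* is transcribed.

ON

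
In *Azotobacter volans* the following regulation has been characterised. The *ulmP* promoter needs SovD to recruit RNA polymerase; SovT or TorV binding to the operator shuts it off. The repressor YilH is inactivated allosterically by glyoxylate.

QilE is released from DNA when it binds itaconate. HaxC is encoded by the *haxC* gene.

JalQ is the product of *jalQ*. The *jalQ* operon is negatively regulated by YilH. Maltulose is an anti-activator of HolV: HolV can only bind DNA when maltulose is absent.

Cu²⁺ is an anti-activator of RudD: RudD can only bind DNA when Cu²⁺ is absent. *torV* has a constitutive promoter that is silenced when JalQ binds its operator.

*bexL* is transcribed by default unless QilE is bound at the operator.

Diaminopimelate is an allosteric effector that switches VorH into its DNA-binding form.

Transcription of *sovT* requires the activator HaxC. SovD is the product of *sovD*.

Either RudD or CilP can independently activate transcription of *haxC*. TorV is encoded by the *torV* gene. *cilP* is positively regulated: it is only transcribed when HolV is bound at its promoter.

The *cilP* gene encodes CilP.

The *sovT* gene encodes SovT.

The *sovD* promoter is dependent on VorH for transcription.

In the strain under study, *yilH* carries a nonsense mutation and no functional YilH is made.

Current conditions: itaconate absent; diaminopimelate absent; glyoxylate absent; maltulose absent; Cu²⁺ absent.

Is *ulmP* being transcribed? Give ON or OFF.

Cu²⁺ is absent, so RudD is active.
Maltulose is absent, so HolV is active.
No repressor is bound and HolV is active, so *cilP* is transcribed.
So CilP is produced and active.
Activator RudD is present, so *haxC* is transcribed.
So HaxC is produced and active.
No repressor is bound and HaxC is active, so *sovT* is transcribed.
So SovT is produced and active.
YilH is non-functional in this strain, so it has no effect.
With no repressor bound, *jalQ* is transcribed.
So JalQ is produced and active.
With repressor JalQ bound, *torV* is not transcribed.
So TorV is not produced.
Diaminopimelate is absent, so VorH is inactive.
Required activator VorH is absent, so *sovD* is not transcribed.
So SovD is not produced.
With repressor SovT bound, *ulmP* is not transcribed.

OFF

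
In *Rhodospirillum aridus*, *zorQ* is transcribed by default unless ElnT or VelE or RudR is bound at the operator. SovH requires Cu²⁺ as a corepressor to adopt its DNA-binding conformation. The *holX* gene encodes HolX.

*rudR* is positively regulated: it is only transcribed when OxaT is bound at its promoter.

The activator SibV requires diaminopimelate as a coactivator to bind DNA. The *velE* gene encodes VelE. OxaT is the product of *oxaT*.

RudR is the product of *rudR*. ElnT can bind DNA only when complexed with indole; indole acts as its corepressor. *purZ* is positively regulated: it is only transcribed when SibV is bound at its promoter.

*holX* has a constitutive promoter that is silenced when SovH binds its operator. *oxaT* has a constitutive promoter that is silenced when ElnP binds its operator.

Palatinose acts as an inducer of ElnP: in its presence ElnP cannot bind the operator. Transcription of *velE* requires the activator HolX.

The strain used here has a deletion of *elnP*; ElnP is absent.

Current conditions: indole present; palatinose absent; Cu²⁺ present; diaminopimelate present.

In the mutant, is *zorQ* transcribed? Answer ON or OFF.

OFF

Indole is present, so ElnT is active.
Cu²⁺ is present, so SovH is active.
With repressor SovH bound, *holX* is not transcribed.
So HolX is not produced.
Required activator HolX is absent, so *velE* is not transcribed.
So VelE is not produced.
ElnP is non-functional in this strain, so it has no effect.
With no repressor bound, *oxaT* is transcribed.
So OxaT is produced and active.
No repressor is bound and OxaT is active, so *rudR* is transcribed.
So RudR is produced and active.
With repressor ElnT bound, *zorQ* is not transcribed.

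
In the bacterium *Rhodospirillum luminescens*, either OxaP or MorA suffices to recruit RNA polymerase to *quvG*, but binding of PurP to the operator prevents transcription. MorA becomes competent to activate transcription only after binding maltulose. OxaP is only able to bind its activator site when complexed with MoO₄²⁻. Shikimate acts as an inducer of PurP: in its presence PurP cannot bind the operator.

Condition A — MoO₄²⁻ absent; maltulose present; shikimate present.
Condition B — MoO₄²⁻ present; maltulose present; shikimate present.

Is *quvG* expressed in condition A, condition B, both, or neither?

both

Condition A:
MoO₄²⁻ is absent, so OxaP is inactive.
Maltulose is present, so MorA is active.
Shikimate is present, so PurP is inactive.
Activator MorA is present, so *quvG* is transcribed.
→ *quvG* is ON in A.
Condition B:
MoO₄²⁻ is present, so OxaP is active.
Maltulose is present, so MorA is active.
Shikimate is present, so PurP is inactive.
Activator OxaP is present, so *quvG* is transcribed.
→ *quvG* is ON in B.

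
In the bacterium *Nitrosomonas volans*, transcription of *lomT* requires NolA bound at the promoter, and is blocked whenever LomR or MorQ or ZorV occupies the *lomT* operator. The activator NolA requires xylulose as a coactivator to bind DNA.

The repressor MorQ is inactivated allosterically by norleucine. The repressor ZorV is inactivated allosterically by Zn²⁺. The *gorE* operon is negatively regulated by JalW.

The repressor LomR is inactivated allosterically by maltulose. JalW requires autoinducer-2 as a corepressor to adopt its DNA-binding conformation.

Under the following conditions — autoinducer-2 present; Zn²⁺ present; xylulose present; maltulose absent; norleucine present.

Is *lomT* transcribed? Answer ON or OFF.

Maltulose is absent, so LomR is active.
Xylulose is present, so NolA is active.
Norleucine is present, so MorQ is inactive.
Zn²⁺ is present, so ZorV is inactive.
With repressor LomR bound, *lomT* is not transcribed.

OFF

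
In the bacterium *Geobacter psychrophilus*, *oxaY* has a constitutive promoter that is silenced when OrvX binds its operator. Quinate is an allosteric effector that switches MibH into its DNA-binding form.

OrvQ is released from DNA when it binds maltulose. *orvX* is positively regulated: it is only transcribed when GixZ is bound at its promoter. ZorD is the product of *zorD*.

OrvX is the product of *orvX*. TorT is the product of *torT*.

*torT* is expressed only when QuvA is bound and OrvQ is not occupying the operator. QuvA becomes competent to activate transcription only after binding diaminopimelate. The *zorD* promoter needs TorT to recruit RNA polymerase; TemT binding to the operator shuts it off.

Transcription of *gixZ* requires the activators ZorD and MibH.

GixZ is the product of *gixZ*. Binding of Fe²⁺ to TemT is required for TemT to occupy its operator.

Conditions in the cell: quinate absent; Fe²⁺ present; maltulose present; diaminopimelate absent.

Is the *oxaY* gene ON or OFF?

ON

Diaminopimelate is absent, so QuvA is inactive.
Maltulose is present, so OrvQ is inactive.
Required activator QuvA is absent, so *torT* is not transcribed.
So TorT is not produced.
Fe²⁺ is present, so TemT is active.
With repressor TemT bound, *zorD* is not transcribed.
So ZorD is not produced.
Quinate is absent, so MibH is inactive.
Required activator ZorD is absent, so *gixZ* is not transcribed.
So GixZ is not produced.
Required activator GixZ is absent, so *orvX* is not transcribed.
So OrvX is not produced.
With no repressor bound, *oxaY* is transcribed.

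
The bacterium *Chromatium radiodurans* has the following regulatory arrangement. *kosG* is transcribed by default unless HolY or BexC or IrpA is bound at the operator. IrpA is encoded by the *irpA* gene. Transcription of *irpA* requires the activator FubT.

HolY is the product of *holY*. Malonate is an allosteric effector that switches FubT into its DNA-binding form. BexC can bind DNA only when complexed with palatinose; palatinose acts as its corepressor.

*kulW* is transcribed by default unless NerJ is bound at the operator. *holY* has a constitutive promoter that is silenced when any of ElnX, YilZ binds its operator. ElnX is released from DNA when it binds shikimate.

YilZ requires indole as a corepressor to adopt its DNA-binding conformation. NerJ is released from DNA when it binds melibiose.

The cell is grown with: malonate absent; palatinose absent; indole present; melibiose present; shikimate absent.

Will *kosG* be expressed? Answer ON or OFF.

ON

Shikimate is absent, so ElnX is active.
Indole is present, so YilZ is active.
With repressor ElnX bound, *holY* is not transcribed.
So HolY is not produced.
Palatinose is absent, so BexC is inactive.
Malonate is absent, so FubT is inactive.
Required activator FubT is absent, so *irpA* is not transcribed.
So IrpA is not produced.
With no repressor bound, *kosG* is transcribed.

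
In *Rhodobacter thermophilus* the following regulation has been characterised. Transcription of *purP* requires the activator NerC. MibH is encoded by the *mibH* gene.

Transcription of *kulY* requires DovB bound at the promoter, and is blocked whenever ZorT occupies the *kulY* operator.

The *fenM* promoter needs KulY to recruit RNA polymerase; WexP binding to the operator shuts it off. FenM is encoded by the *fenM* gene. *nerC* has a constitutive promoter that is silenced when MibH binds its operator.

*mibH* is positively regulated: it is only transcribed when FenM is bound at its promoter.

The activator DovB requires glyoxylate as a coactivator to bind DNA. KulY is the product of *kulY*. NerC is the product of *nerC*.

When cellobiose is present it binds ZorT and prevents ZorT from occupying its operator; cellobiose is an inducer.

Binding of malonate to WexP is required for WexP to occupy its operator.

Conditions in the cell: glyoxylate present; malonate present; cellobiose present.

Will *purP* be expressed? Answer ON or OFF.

Cellobiose is present, so ZorT is inactive.
Glyoxylate is present, so DovB is active.
No repressor is bound and DovB is active, so *kulY* is transcribed.
So KulY is produced and active.
Malonate is present, so WexP is active.
With repressor WexP bound, *fenM* is not transcribed.
So FenM is not produced.
Required activator FenM is absent, so *mibH* is not transcribed.
So MibH is not produced.
With no repressor bound, *nerC* is transcribed.
So NerC is produced and active.
No repressor is bound and NerC is active, so *purP* is transcribed.

ON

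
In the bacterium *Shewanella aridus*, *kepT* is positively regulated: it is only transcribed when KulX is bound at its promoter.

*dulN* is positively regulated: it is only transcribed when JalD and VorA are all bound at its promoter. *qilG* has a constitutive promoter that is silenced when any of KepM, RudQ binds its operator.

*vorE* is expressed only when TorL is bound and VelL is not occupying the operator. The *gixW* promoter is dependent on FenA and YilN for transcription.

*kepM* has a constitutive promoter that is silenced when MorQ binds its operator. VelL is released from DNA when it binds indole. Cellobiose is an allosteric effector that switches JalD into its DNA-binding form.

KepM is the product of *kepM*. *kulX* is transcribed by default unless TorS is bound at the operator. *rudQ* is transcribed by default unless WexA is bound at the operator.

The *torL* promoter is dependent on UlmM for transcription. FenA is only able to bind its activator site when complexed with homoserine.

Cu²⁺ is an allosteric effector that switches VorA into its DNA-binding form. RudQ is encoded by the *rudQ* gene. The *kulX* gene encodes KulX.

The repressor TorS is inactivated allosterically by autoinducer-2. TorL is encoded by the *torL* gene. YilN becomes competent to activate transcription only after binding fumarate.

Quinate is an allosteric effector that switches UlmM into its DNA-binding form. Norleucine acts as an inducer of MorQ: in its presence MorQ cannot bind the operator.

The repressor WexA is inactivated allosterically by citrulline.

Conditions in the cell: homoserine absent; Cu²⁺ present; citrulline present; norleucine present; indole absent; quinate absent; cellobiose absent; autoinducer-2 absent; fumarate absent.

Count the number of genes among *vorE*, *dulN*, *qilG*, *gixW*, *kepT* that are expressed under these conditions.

Quinate is absent, so UlmM is inactive.
Required activator UlmM is absent, so *torL* is not transcribed.
So TorL is not produced.
Indole is absent, so VelL is active.
With repressor VelL bound, *vorE* is not transcribed.
→ *vorE* is OFF.
Cellobiose is absent, so JalD is inactive.
Cu²⁺ is present, so VorA is active.
Required activator JalD is absent, so *dulN* is not transcribed.
→ *dulN* is OFF.
Norleucine is present, so MorQ is inactive.
With no repressor bound, *kepM* is transcribed.
So KepM is produced and active.
Citrulline is present, so WexA is inactive.
With no repressor bound, *rudQ* is transcribed.
So RudQ is produced and active.
With repressor KepM bound, *qilG* is not transcribed.
→ *qilG* is OFF.
Homoserine is absent, so FenA is inactive.
Fumarate is absent, so YilN is inactive.
Required activator FenA is absent, so *gixW* is not transcribed.
→ *gixW* is OFF.
Autoinducer-2 is absent, so TorS is active.
With repressor TorS bound, *kulX* is not transcribed.
So KulX is not produced.
Required activator KulX is absent, so *kepT* is not transcribed.
→ *kepT* is OFF.
0 of the 5 genes are transcribed.

0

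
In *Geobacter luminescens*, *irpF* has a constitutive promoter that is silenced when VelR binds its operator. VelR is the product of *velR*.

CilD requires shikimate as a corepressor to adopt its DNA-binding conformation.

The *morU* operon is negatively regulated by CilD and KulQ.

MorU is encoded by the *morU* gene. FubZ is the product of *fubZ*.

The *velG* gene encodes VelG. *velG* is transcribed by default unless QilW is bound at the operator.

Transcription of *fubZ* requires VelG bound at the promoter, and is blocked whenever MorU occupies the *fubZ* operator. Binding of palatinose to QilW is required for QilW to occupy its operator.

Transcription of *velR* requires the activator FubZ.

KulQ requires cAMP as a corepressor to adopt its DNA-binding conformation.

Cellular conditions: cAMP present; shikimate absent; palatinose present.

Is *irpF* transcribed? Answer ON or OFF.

ON

Palatinose is present, so QilW is active.
With repressor QilW bound, *velG* is not transcribed.
So VelG is not produced.
Shikimate is absent, so CilD is inactive.
cAMP is present, so KulQ is active.
With repressor KulQ bound, *morU* is not transcribed.
So MorU is not produced.
Required activator VelG is absent, so *fubZ* is not transcribed.
So FubZ is not produced.
Required activator FubZ is absent, so *velR* is not transcribed.
So VelR is not produced.
With no repressor bound, *irpF* is transcribed.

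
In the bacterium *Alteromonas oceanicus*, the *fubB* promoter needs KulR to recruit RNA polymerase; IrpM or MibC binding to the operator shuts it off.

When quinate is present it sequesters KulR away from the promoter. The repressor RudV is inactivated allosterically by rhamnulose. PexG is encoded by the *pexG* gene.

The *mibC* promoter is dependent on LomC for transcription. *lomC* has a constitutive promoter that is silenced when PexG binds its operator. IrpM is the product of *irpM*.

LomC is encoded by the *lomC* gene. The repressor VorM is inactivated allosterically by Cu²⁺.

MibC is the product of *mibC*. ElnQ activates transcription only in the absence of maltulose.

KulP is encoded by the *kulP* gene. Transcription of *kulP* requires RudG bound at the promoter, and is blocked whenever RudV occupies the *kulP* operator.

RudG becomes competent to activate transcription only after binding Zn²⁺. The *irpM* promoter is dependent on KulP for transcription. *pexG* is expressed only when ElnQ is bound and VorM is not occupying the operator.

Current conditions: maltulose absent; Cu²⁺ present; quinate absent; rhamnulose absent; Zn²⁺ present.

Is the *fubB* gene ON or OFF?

Quinate is absent, so KulR is active.
Zn²⁺ is present, so RudG is active.
Rhamnulose is absent, so RudV is active.
With repressor RudV bound, *kulP* is not transcribed.
So KulP is not produced.
Required activator KulP is absent, so *irpM* is not transcribed.
So IrpM is not produced.
Maltulose is absent, so ElnQ is active.
Cu²⁺ is present, so VorM is inactive.
No repressor is bound and ElnQ is active, so *pexG* is transcribed.
So PexG is produced and active.
With repressor PexG bound, *lomC* is not transcribed.
So LomC is not produced.
Required activator LomC is absent, so *mibC* is not transcribed.
So MibC is not produced.
No repressor is bound and KulR is active, so *fubB* is transcribed.

ON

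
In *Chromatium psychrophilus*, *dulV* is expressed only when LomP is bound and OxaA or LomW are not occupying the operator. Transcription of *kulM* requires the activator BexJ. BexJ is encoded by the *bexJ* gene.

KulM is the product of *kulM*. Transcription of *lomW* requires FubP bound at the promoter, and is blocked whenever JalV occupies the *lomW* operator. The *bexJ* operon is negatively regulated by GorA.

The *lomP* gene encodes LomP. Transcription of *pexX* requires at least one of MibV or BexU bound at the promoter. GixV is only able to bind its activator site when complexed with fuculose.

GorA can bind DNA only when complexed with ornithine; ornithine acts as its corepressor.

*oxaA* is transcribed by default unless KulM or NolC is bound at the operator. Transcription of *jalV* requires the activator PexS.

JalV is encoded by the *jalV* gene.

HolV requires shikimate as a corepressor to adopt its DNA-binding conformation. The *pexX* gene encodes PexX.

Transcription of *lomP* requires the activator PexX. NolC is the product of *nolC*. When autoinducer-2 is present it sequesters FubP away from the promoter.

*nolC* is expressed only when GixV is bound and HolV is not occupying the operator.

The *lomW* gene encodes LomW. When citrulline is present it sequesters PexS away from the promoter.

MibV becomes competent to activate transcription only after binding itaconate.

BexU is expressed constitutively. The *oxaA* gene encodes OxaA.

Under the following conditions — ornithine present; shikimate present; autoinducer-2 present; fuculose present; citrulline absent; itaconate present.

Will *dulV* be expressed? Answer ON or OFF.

OFF

Ornithine is present, so GorA is active.
With repressor GorA bound, *bexJ* is not transcribed.
So BexJ is not produced.
Required activator BexJ is absent, so *kulM* is not transcribed.
So KulM is not produced.
Fuculose is present, so GixV is active.
Shikimate is present, so HolV is active.
With repressor HolV bound, *nolC* is not transcribed.
So NolC is not produced.
With no repressor bound, *oxaA* is transcribed.
So OxaA is produced and active.
Itaconate is present, so MibV is active.
BexU is produced constitutively and is active.
Activator MibV is present, so *pexX* is transcribed.
So PexX is produced and active.
No repressor is bound and PexX is active, so *lomP* is transcribed.
So LomP is produced and active.
Autoinducer-2 is present, so FubP is inactive.
Citrulline is absent, so PexS is active.
No repressor is bound and PexS is active, so *jalV* is transcribed.
So JalV is produced and active.
With repressor JalV bound, *lomW* is not transcribed.
So LomW is not produced.
With repressor OxaA bound, *dulV* is not transcribed.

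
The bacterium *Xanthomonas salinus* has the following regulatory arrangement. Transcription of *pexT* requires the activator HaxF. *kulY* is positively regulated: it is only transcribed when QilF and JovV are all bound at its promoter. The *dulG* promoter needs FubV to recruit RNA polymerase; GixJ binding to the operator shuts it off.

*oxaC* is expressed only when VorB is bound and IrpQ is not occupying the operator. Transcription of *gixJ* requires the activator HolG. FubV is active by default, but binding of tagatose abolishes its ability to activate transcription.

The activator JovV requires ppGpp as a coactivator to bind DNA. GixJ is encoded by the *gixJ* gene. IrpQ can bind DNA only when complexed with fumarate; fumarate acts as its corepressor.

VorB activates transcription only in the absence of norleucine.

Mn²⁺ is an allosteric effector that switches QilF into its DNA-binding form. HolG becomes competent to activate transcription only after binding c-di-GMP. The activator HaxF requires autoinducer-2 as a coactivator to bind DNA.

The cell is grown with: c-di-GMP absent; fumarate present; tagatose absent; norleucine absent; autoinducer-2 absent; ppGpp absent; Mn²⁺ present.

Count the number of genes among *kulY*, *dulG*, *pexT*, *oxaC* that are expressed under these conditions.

Mn²⁺ is present, so QilF is active.
ppGpp is absent, so JovV is inactive.
Required activator JovV is absent, so *kulY* is not transcribed.
→ *kulY* is OFF.
Tagatose is absent, so FubV is active.
c-di-GMP is absent, so HolG is inactive.
Required activator HolG is absent, so *gixJ* is not transcribed.
So GixJ is not produced.
No repressor is bound and FubV is active, so *dulG* is transcribed.
→ *dulG* is ON.
Autoinducer-2 is absent, so HaxF is inactive.
Required activator HaxF is absent, so *pexT* is not transcribed.
→ *pexT* is OFF.
Fumarate is present, so IrpQ is active.
Norleucine is absent, so VorB is active.
With repressor IrpQ bound, *oxaC* is not transcribed.
→ *oxaC* is OFF.
1 of the 4 genes is transcribed.

1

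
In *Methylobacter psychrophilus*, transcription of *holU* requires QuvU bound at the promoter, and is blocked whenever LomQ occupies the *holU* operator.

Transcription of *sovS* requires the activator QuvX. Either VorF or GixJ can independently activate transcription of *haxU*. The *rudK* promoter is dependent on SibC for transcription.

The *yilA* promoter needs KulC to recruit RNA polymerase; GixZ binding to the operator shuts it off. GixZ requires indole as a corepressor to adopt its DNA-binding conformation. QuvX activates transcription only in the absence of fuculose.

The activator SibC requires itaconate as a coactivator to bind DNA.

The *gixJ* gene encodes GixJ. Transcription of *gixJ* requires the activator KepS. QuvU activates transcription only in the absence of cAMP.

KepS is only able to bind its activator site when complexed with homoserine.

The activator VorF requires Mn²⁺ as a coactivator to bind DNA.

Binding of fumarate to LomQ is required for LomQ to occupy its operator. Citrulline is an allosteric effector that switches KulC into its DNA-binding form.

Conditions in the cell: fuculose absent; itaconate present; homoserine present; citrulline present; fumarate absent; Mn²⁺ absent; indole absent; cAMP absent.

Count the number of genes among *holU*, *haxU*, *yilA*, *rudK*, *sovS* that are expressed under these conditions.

cAMP is absent, so QuvU is active.
Fumarate is absent, so LomQ is inactive.
No repressor is bound and QuvU is active, so *holU* is transcribed.
→ *holU* is ON.
Mn²⁺ is absent, so VorF is inactive.
Homoserine is present, so KepS is active.
No repressor is bound and KepS is active, so *gixJ* is transcribed.
So GixJ is produced and active.
Activator GixJ is present, so *haxU* is transcribed.
→ *haxU* is ON.
Indole is absent, so GixZ is inactive.
Citrulline is present, so KulC is active.
No repressor is bound and KulC is active, so *yilA* is transcribed.
→ *yilA* is ON.
Itaconate is present, so SibC is active.
No repressor is bound and SibC is active, so *rudK* is transcribed.
→ *rudK* is ON.
Fuculose is absent, so QuvX is active.
No repressor is bound and QuvX is active, so *sovS* is transcribed.
→ *sovS* is ON.
5 of the 5 genes are transcribed.

5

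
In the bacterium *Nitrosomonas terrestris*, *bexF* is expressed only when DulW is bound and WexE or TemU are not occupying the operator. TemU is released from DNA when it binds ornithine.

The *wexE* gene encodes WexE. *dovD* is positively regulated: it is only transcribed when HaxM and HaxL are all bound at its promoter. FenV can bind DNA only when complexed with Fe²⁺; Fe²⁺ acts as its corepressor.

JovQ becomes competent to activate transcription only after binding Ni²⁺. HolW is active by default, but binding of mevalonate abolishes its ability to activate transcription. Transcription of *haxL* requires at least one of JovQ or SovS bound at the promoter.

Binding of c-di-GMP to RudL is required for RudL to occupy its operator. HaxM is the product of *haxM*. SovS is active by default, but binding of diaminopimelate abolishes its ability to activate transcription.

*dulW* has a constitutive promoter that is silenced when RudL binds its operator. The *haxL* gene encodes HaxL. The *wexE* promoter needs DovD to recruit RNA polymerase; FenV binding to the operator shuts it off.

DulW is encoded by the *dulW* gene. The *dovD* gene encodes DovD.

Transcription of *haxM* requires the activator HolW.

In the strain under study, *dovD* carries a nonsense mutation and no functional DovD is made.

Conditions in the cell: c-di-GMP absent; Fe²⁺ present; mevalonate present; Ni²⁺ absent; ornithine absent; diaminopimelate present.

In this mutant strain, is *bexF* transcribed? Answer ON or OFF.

Fe²⁺ is present, so FenV is active.
DovD is non-functional in this strain, so it has no effect.
With repressor FenV bound, *wexE* is not transcribed.
So WexE is not produced.
c-di-GMP is absent, so RudL is inactive.
With no repressor bound, *dulW* is transcribed.
So DulW is produced and active.
Ornithine is absent, so TemU is active.
With repressor TemU bound, *bexF* is not transcribed.

OFF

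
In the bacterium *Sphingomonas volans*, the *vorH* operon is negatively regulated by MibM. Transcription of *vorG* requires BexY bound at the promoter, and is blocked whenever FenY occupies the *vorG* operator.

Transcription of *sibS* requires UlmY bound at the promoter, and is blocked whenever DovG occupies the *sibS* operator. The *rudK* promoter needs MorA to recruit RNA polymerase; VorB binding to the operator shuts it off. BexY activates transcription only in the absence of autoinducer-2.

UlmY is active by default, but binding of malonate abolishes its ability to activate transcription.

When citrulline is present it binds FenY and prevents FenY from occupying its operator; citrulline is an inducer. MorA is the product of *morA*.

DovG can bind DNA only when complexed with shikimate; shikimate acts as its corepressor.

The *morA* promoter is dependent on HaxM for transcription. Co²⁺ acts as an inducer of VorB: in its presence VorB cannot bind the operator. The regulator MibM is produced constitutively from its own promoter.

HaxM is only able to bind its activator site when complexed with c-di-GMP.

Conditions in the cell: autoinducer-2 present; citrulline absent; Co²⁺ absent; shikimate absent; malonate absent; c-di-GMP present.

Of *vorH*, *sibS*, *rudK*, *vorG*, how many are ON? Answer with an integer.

MibM is produced constitutively and is active.
With repressor MibM bound, *vorH* is not transcribed.
→ *vorH* is OFF.
Shikimate is absent, so DovG is inactive.
Malonate is absent, so UlmY is active.
No repressor is bound and UlmY is active, so *sibS* is transcribed.
→ *sibS* is ON.
c-di-GMP is present, so HaxM is active.
No repressor is bound and HaxM is active, so *morA* is transcribed.
So MorA is produced and active.
Co²⁺ is absent, so VorB is active.
With repressor VorB bound, *rudK* is not transcribed.
→ *rudK* is OFF.
Citrulline is absent, so FenY is active.
Autoinducer-2 is present, so BexY is inactive.
With repressor FenY bound, *vorG* is not transcribed.
→ *vorG* is OFF.
1 of the 4 genes is transcribed.

1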